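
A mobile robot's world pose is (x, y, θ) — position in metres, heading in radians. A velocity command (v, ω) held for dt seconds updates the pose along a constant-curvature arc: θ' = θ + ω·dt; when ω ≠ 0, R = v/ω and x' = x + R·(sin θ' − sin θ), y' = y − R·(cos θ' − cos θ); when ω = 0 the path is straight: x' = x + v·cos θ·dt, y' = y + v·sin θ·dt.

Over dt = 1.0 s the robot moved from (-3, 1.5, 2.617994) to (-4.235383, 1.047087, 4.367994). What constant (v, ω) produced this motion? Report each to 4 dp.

Δθ = 4.367994 − 2.617994 = 1.750000
ω = Δθ/dt = 1.750000/1.0 = 1.7500
R = Δx/(sin θ' − sin θ) = 0.8571
v = R·ω = 0.8571·1.7500 = 1.5000

v = 1.5000, ω = 1.7500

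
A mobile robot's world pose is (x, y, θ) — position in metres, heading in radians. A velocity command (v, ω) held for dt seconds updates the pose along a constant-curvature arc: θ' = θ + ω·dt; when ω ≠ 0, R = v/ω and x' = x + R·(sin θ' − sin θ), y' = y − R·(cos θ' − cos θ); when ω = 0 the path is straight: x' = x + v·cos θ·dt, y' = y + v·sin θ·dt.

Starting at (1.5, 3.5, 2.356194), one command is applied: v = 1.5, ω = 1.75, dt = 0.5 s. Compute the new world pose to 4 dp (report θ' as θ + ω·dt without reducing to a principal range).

(0.8172, 3.7476, 3.2312)

θ' = 2.3562 + 1.75·0.5 = 3.2312
R = v/ω = 1.5/1.75 = 0.8571
x' = 1.5 + 0.8571·(sin 3.2312 − sin 2.3562) = 0.8172
y' = 3.5 − 0.8571·(cos 3.2312 − cos 2.3562) = 3.7476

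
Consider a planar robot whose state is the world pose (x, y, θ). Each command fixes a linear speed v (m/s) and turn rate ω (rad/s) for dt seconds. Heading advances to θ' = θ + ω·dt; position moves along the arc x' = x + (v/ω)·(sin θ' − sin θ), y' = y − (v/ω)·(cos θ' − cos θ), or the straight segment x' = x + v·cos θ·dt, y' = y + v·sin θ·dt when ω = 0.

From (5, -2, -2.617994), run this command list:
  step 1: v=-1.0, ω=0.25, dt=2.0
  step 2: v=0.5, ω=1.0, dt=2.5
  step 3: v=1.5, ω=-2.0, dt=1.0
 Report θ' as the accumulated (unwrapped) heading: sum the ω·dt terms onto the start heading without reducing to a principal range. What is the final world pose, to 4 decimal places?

step 1: θ'=-2.1180 (R=-4.0000) → pose (6.4159, -0.6171, -2.1180)
step 2: θ'=0.3820 (R=0.5000) → pose (7.0293, -1.3412, 0.3820)
step 3: θ'=-1.6180 (R=-0.7500) → pose (8.0581, -2.0725, -1.6180)

(8.0581, -2.0725, -1.6180)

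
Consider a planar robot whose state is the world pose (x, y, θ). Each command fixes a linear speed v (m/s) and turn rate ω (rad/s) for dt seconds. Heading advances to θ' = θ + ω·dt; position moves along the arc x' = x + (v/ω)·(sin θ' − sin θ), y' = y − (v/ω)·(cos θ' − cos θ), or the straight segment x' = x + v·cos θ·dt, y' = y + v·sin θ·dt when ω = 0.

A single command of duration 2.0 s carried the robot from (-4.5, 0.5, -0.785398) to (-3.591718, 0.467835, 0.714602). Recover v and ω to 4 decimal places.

Δθ = 0.714602 − -0.785398 = 1.500000
ω = Δθ/dt = 1.500000/2.0 = 0.7500
R = Δx/(sin θ' − sin θ) = 0.6667
v = R·ω = 0.6667·0.7500 = 0.5000

v = 0.5000, ω = 0.7500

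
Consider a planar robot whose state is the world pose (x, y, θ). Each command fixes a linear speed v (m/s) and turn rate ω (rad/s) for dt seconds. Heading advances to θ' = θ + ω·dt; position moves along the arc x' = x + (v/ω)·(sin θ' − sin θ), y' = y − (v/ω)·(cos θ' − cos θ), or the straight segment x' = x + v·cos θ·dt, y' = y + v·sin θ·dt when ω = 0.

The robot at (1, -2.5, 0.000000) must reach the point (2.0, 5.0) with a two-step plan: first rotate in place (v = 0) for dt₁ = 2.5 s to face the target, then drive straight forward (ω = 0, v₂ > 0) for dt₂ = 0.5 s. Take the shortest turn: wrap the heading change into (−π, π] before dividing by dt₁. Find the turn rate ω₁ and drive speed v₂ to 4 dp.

heading to target = atan2(5−-2.5, 2−1) = 1.4382
Δθ = wrap(1.4382 − 0.0000) = 1.4382; ω₁ = Δθ/dt₁ = 0.5753
distance = √((2−1)² + (5−-2.5)²) = 7.5664; v₂ = distance/dt₂ = 15.1327

ω₁ = 0.5753, v₂ = 15.1327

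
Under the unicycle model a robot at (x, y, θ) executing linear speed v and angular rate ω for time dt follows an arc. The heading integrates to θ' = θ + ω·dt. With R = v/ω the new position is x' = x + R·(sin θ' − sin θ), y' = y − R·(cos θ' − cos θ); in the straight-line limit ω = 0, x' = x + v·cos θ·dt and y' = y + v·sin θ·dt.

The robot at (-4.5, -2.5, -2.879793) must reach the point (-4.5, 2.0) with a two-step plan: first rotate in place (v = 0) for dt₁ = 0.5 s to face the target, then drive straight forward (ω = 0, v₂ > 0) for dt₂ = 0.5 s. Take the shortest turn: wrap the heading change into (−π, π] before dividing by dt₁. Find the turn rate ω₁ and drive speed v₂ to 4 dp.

ω₁ = -3.6652, v₂ = 9.0000

heading to target = atan2(2−-2.5, -4.5−-4.5) = 1.5708
Δθ = wrap(1.5708 − -2.8798) = -1.8326; ω₁ = Δθ/dt₁ = -3.6652
distance = √((-4.5−-4.5)² + (2−-2.5)²) = 4.5000; v₂ = distance/dt₂ = 9.0000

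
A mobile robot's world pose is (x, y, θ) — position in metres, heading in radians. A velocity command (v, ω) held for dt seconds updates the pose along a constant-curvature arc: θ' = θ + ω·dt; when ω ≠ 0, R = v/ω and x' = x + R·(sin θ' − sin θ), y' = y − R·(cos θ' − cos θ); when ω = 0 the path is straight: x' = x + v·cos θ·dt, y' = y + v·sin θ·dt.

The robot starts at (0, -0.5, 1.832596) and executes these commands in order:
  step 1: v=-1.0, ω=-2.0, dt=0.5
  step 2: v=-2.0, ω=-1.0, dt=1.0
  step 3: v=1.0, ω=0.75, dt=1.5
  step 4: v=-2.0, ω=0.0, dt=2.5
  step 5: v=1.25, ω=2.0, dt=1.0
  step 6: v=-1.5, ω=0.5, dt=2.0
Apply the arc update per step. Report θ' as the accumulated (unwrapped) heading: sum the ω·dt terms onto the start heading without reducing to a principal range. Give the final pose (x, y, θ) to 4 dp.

(-1.1533, -3.2656, 3.9576)

step 1: θ'=0.8326 (R=0.5000) → pose (-0.1131, -0.9659, 0.8326)
step 2: θ'=-0.1674 (R=2.0000) → pose (-1.9257, -1.5920, -0.1674)
step 3: θ'=0.9576 (R=1.3333) → pose (-0.6132, -1.0446, 0.9576)
step 4: θ'=0.9576 (straight) → pose (-3.4906, -5.1337, 0.9576)
step 5: θ'=2.9576 (R=0.6250) → pose (-3.8874, -4.1596, 2.9576)
step 6: θ'=3.9576 (R=-3.0000) → pose (-1.1533, -3.2656, 3.9576)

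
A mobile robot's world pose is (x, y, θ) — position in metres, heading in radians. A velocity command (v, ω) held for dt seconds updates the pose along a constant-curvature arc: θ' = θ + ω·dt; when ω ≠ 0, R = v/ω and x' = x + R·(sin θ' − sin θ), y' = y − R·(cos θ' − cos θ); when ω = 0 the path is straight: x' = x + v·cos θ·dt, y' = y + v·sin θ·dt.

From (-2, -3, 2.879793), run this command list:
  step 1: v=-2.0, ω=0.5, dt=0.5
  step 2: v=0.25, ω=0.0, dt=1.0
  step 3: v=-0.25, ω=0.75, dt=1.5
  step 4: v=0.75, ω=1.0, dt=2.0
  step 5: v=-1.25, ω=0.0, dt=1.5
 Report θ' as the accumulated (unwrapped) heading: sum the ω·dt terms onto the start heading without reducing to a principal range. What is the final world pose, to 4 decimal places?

step 1: θ'=3.1298 (R=-4.0000) → pose (-1.0119, -3.1360, 3.1298)
step 2: θ'=3.1298 (straight) → pose (-1.2619, -3.1331, 3.1298)
step 3: θ'=4.2548 (R=-0.3333) → pose (-0.9589, -2.9470, 4.2548)
step 4: θ'=6.2548 (R=0.7500) → pose (-0.3074, -4.0281, 6.2548)
step 5: θ'=6.2548 (straight) → pose (-2.1816, -3.9748, 6.2548)

(-2.1816, -3.9748, 6.2548)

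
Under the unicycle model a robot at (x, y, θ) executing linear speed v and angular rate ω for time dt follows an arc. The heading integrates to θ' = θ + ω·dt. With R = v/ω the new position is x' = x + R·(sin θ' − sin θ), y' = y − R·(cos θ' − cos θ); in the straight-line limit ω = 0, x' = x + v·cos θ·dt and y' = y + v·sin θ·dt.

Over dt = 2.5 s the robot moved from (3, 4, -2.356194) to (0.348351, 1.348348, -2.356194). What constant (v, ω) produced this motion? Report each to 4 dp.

v = 1.5000, ω = 0.0000

Δθ = -2.356194 − -2.356194 = 0.000000
ω = Δθ/dt = 0.000000/2.5 = 0.0000
ω = 0 → v = (Δx·cos θ + Δy·sin θ)/dt = 1.5000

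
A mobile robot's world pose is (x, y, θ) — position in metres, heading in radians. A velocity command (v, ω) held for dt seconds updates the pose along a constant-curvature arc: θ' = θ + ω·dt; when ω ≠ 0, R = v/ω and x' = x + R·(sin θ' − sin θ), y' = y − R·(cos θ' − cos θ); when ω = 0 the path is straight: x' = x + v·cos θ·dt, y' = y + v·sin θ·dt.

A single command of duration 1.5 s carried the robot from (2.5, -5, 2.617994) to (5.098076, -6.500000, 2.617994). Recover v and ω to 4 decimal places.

v = -2.0000, ω = 0.0000

Δθ = 2.617994 − 2.617994 = 0.000000
ω = Δθ/dt = 0.000000/1.5 = 0.0000
ω = 0 → v = (Δx·cos θ + Δy·sin θ)/dt = -2.0000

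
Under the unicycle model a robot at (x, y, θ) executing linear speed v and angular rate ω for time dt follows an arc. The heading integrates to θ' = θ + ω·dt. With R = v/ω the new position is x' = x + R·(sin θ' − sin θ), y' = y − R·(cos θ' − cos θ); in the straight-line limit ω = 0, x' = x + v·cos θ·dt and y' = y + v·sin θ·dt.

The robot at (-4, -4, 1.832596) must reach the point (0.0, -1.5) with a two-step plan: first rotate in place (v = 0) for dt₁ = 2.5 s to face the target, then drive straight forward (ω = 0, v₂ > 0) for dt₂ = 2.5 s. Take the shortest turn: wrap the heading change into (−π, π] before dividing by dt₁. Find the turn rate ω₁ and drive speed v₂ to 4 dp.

ω₁ = -0.5096, v₂ = 1.8868

heading to target = atan2(-1.5−-4, 0−-4) = 0.5586
Δθ = wrap(0.5586 − 1.8326) = -1.2740; ω₁ = Δθ/dt₁ = -0.5096
distance = √((0−-4)² + (-1.5−-4)²) = 4.7170; v₂ = distance/dt₂ = 1.8868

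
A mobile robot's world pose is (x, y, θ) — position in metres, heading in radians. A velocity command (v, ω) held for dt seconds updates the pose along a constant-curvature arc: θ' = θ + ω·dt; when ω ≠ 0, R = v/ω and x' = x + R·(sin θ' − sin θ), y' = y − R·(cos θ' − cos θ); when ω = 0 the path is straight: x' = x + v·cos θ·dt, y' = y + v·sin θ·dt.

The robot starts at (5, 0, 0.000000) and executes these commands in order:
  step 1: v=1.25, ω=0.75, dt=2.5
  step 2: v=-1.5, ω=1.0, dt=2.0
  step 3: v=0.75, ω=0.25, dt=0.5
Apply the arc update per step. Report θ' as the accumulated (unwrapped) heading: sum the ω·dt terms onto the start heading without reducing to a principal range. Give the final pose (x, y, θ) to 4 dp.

step 1: θ'=1.8750 (R=1.6667) → pose (6.5901, 2.1659, 1.8750)
step 2: θ'=3.8750 (R=-1.5000) → pose (9.0254, 1.5008, 3.8750)
step 3: θ'=4.0000 (R=3.0000) → pose (8.7632, 1.2331, 4.0000)

(8.7632, 1.2331, 4.0000)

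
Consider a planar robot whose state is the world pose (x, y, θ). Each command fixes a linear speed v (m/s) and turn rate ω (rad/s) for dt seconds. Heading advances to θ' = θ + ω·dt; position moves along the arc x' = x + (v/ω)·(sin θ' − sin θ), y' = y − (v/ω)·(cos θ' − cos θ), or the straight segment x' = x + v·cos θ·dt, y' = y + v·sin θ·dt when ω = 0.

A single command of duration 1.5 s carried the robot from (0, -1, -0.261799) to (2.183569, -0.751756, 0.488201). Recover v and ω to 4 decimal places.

Δθ = 0.488201 − -0.261799 = 0.750000
ω = Δθ/dt = 0.750000/1.5 = 0.5000
R = Δx/(sin θ' − sin θ) = 3.0000
v = R·ω = 3.0000·0.5000 = 1.5000

v = 1.5000, ω = 0.5000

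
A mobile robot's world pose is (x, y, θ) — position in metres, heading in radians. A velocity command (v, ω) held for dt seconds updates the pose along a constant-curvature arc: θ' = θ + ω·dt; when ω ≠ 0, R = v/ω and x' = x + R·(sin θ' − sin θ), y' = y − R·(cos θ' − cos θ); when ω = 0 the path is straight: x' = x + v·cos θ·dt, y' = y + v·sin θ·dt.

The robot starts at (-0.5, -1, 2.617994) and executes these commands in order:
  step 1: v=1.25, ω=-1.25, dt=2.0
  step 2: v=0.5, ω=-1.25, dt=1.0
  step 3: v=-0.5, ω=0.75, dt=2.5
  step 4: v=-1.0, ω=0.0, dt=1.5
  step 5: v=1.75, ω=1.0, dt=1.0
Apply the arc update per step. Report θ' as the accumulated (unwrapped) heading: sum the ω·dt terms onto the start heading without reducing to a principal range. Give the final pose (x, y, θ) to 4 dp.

(-1.3275, 1.4134, 1.7430)

step 1: θ'=0.1180 (R=-1.0000) → pose (-0.1177, 0.8591, 0.1180)
step 2: θ'=-1.1320 (R=-0.4000) → pose (0.2915, 0.6318, -1.1320)
step 3: θ'=0.7430 (R=-0.6667) → pose (-0.7630, 0.8395, 0.7430)
step 4: θ'=0.7430 (straight) → pose (-1.8677, -0.1752, 0.7430)
step 5: θ'=1.7430 (R=1.7500) → pose (-1.3275, 1.4134, 1.7430)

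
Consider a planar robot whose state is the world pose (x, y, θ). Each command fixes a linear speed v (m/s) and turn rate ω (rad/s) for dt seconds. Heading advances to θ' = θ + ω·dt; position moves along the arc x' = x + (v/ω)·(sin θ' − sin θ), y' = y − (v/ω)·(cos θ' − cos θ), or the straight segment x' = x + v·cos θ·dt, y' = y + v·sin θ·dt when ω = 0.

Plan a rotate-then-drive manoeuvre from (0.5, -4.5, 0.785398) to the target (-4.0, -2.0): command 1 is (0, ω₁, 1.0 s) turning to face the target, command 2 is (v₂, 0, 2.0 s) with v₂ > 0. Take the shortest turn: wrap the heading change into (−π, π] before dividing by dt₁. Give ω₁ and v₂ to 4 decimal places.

heading to target = atan2(-2−-4.5, -4−0.5) = 2.6345
Δθ = wrap(2.6345 − 0.7854) = 1.8491; ω₁ = Δθ/dt₁ = 1.8491
distance = √((-4−0.5)² + (-2−-4.5)²) = 5.1478; v₂ = distance/dt₂ = 2.5739

ω₁ = 1.8491, v₂ = 2.5739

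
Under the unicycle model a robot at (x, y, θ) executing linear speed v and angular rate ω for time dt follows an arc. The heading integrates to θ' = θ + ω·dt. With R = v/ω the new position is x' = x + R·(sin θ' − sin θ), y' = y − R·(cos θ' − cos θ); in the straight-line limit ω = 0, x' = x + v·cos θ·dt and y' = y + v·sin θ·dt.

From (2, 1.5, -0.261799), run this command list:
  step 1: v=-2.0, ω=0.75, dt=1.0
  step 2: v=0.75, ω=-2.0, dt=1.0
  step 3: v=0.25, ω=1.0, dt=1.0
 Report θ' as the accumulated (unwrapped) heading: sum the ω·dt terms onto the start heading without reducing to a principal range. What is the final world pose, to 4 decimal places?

step 1: θ'=0.4882 (R=-2.6667) → pose (0.0590, 1.2793, 0.4882)
step 2: θ'=-1.5118 (R=-0.3750) → pose (0.6093, 0.9703, -1.5118)
step 3: θ'=-0.5118 (R=0.2500) → pose (0.7364, 0.7670, -0.5118)

(0.7364, 0.7670, -0.5118)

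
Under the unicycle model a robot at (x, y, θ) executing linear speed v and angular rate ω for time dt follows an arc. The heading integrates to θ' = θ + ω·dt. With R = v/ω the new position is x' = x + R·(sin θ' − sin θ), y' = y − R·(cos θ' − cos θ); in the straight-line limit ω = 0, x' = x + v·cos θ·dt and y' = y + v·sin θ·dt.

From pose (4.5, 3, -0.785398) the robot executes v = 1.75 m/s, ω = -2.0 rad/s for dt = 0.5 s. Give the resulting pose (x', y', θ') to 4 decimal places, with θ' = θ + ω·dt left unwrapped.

θ' = -0.7854 + -2.0·0.5 = -1.7854
R = v/ω = 1.75/-2.0 = -0.8750
x' = 4.5 + -0.8750·(sin -1.7854 − sin -0.7854) = 4.7362
y' = 3 − -0.8750·(cos -1.7854 − cos -0.7854) = 2.1949

(4.7362, 2.1949, -1.7854)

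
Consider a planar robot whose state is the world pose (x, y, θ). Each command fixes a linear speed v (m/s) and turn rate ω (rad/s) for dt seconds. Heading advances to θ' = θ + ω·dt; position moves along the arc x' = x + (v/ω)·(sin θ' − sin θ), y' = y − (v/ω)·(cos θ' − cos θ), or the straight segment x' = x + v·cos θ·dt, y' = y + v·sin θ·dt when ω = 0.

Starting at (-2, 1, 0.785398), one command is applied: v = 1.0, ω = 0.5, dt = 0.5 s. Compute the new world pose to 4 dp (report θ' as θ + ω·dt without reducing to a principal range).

θ' = 0.7854 + 0.5·0.5 = 1.0354
R = v/ω = 1.0/0.5 = 2.0000
x' = -2 + 2.0000·(sin 1.0354 − sin 0.7854) = -1.6941
y' = 1 − 2.0000·(cos 1.0354 − cos 0.7854) = 1.3938

(-1.6941, 1.3938, 1.0354)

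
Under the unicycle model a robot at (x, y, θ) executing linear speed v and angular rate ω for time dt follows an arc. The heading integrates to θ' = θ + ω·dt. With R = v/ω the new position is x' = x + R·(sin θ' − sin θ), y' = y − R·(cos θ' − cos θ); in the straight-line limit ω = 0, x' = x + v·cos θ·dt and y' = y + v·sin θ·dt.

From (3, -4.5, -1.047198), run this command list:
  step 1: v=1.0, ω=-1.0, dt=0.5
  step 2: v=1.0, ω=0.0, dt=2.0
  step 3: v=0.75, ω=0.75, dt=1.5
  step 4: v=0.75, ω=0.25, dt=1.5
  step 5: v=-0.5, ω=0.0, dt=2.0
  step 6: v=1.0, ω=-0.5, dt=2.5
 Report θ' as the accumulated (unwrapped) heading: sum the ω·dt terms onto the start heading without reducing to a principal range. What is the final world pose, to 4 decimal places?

step 1: θ'=-1.5472 (R=-1.0000) → pose (3.1337, -4.9764, -1.5472)
step 2: θ'=-1.5472 (straight) → pose (3.1809, -6.9758, -1.5472)
step 3: θ'=-0.4222 (R=1.0000) → pose (3.7708, -7.8644, -0.4222)
step 4: θ'=-0.0472 (R=3.0000) → pose (4.8586, -8.1245, -0.0472)
step 5: θ'=-0.0472 (straight) → pose (3.8597, -8.0773, -0.0472)
step 6: θ'=-1.2972 (R=-2.0000) → pose (5.6910, -9.5347, -1.2972)

(5.6910, -9.5347, -1.2972)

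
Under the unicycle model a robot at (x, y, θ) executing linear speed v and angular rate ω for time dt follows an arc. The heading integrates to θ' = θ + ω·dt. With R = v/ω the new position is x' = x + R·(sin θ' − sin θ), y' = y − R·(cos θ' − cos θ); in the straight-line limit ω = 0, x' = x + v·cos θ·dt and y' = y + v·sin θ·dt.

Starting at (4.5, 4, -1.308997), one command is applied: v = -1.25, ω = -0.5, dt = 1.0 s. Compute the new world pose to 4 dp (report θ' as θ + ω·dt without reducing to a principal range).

θ' = -1.3090 + -0.5·1.0 = -1.8090
R = v/ω = -1.25/-0.5 = 2.5000
x' = 4.5 + 2.5000·(sin -1.8090 − sin -1.3090) = 4.4854
y' = 4 − 2.5000·(cos -1.8090 − cos -1.3090) = 5.2369

(4.4854, 5.2369, -1.8090)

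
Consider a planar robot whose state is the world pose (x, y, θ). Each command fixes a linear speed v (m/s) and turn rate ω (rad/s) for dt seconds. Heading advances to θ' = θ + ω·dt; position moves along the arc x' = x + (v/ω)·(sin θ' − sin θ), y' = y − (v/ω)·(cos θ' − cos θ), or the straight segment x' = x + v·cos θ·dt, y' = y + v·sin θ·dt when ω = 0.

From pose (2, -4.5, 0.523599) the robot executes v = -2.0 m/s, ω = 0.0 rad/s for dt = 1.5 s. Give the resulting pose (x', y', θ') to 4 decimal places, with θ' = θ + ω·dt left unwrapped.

θ' = 0.5236 + 0.0·1.5 = 0.5236
ω = 0 → straight: x' = 2 + -2.0·cos(0.5236)·1.5 = -0.5981
y' = -4.5 + -2.0·sin(0.5236)·1.5 = -6.0000

(-0.5981, -6.0000, 0.5236)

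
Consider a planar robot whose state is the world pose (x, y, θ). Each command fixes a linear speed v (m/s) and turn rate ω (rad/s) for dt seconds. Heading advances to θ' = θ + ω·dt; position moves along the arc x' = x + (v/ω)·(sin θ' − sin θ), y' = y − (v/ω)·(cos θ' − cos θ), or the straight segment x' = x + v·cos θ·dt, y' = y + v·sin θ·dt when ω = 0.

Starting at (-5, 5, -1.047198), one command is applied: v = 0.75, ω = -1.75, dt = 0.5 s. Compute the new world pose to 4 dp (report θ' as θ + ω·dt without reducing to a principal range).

θ' = -1.0472 + -1.75·0.5 = -1.9222
R = v/ω = 0.75/-1.75 = -0.4286
x' = -5 + -0.4286·(sin -1.9222 − sin -1.0472) = -4.9688
y' = 5 − -0.4286·(cos -1.9222 − cos -1.0472) = 4.6382

(-4.9688, 4.6382, -1.9222)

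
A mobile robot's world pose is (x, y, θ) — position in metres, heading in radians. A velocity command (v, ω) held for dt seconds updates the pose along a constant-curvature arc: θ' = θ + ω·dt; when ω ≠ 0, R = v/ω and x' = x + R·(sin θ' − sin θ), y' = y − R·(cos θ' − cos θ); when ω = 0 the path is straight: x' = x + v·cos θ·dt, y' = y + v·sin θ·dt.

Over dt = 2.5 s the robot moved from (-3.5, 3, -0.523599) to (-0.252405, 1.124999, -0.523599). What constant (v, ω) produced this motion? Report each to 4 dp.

v = 1.5000, ω = 0.0000

Δθ = -0.523599 − -0.523599 = 0.000000
ω = Δθ/dt = 0.000000/2.5 = 0.0000
ω = 0 → v = (Δx·cos θ + Δy·sin θ)/dt = 1.5000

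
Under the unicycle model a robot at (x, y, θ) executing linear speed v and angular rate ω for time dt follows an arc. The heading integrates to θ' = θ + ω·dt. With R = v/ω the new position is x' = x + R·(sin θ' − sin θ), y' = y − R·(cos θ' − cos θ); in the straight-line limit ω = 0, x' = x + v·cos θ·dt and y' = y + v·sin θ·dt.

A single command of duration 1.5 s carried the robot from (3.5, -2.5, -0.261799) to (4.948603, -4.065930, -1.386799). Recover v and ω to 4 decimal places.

v = 1.5000, ω = -0.7500

Δθ = -1.386799 − -0.261799 = -1.125000
ω = Δθ/dt = -1.125000/1.5 = -0.7500
R = −Δy/(cos θ' − cos θ) = -2.0000
v = R·ω = -2.0000·-0.7500 = 1.5000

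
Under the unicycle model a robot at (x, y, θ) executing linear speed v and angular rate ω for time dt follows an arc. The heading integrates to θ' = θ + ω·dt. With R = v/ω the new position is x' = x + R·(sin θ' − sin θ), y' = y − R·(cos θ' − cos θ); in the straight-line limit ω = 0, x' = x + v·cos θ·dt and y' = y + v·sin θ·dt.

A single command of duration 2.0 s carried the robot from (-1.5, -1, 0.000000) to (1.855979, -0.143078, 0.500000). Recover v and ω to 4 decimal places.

v = 1.7500, ω = 0.2500

Δθ = 0.500000 − 0.000000 = 0.500000
ω = Δθ/dt = 0.500000/2.0 = 0.2500
R = Δx/(sin θ' − sin θ) = 7.0000
v = R·ω = 7.0000·0.2500 = 1.7500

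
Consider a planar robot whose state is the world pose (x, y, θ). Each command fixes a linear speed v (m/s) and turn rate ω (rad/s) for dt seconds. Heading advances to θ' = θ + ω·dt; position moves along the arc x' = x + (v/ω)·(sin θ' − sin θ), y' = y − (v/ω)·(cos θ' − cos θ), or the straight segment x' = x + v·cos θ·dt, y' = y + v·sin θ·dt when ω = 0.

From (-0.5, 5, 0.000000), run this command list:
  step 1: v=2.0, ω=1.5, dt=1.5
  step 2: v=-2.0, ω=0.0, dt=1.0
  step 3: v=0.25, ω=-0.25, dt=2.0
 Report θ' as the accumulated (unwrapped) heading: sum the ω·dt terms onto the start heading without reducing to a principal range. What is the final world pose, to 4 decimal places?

(1.5879, 6.0647, 1.7500)

step 1: θ'=2.2500 (R=1.3333) → pose (0.5374, 7.1709, 2.2500)
step 2: θ'=2.2500 (straight) → pose (1.7938, 5.6148, 2.2500)
step 3: θ'=1.7500 (R=-1.0000) → pose (1.5879, 6.0647, 1.7500)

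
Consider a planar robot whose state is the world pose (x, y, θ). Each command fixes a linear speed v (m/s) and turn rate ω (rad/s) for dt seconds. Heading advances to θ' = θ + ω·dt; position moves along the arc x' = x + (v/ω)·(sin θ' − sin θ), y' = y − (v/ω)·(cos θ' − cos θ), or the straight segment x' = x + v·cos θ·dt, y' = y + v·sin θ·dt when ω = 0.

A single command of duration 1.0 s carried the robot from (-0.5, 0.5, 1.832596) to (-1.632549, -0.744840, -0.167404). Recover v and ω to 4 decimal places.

v = -2.0000, ω = -2.0000

Δθ = -0.167404 − 1.832596 = -2.000000
ω = Δθ/dt = -2.000000/1.0 = -2.0000
R = −Δy/(cos θ' − cos θ) = 1.0000
v = R·ω = 1.0000·-2.0000 = -2.0000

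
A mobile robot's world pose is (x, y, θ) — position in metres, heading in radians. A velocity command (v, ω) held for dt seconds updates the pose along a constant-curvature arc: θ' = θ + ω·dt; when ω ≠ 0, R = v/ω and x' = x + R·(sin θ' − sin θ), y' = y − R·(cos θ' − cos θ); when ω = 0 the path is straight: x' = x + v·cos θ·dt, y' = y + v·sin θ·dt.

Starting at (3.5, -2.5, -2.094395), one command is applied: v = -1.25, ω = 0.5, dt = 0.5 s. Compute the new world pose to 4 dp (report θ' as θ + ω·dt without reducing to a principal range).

(3.7419, -1.9255, -1.8444)

θ' = -2.0944 + 0.5·0.5 = -1.8444
R = v/ω = -1.25/0.5 = -2.5000
x' = 3.5 + -2.5000·(sin -1.8444 − sin -2.0944) = 3.7419
y' = -2.5 − -2.5000·(cos -1.8444 − cos -2.0944) = -1.9255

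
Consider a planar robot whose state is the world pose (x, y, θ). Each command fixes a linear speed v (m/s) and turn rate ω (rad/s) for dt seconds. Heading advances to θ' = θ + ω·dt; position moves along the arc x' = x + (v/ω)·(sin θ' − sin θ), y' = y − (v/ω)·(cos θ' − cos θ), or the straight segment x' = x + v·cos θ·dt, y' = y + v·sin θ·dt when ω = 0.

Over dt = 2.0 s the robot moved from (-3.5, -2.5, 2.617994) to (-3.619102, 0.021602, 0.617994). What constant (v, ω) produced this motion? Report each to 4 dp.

Δθ = 0.617994 − 2.617994 = -2.000000
ω = Δθ/dt = -2.000000/2.0 = -1.0000
R = −Δy/(cos θ' − cos θ) = -1.5000
v = R·ω = -1.5000·-1.0000 = 1.5000

v = 1.5000, ω = -1.0000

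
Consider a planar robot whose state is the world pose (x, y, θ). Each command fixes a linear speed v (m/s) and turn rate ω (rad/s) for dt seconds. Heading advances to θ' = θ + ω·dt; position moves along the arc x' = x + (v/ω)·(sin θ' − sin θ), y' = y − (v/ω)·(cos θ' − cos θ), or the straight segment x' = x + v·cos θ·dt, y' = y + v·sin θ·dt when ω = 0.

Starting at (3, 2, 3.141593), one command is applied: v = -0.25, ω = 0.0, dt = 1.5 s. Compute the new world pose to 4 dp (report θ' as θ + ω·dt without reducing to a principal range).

(3.3750, 2.0000, 3.1416)

θ' = 3.1416 + 0.0·1.5 = 3.1416
ω = 0 → straight: x' = 3 + -0.25·cos(3.1416)·1.5 = 3.3750
y' = 2 + -0.25·sin(3.1416)·1.5 = 2.0000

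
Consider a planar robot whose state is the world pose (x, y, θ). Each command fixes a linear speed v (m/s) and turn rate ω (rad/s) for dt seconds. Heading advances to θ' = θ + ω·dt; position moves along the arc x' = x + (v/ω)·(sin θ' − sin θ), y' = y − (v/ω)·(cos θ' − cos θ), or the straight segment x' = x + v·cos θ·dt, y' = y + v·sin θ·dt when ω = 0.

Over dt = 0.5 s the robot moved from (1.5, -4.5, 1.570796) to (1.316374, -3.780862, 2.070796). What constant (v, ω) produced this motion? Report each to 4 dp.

Δθ = 2.070796 − 1.570796 = 0.500000
ω = Δθ/dt = 0.500000/0.5 = 1.0000
R = −Δy/(cos θ' − cos θ) = 1.5000
v = R·ω = 1.5000·1.0000 = 1.5000

v = 1.5000, ω = 1.0000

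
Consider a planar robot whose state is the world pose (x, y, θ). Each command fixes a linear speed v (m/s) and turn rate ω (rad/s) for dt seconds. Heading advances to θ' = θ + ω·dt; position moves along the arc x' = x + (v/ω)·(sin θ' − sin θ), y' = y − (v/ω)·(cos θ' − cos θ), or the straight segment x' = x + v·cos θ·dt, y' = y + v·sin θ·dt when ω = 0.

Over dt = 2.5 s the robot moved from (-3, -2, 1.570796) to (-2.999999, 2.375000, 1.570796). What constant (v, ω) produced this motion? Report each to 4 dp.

Δθ = 1.570796 − 1.570796 = 0.000000
ω = Δθ/dt = 0.000000/2.5 = 0.0000
ω = 0 → v = (Δx·cos θ + Δy·sin θ)/dt = 1.7500

v = 1.7500, ω = 0.0000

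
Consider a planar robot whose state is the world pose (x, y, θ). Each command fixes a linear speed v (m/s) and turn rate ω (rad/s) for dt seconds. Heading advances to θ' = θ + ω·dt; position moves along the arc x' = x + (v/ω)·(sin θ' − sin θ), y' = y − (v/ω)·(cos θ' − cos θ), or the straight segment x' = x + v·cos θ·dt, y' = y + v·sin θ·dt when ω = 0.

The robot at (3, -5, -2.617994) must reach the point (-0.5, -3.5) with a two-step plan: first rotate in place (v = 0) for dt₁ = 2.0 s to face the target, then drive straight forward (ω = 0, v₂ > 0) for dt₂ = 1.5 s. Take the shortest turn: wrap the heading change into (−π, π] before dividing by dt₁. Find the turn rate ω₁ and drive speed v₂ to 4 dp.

heading to target = atan2(-3.5−-5, -0.5−3) = 2.7367
Δθ = wrap(2.7367 − -2.6180) = -0.9285; ω₁ = Δθ/dt₁ = -0.4642
distance = √((-0.5−3)² + (-3.5−-5)²) = 3.8079; v₂ = distance/dt₂ = 2.5386

ω₁ = -0.4642, v₂ = 2.5386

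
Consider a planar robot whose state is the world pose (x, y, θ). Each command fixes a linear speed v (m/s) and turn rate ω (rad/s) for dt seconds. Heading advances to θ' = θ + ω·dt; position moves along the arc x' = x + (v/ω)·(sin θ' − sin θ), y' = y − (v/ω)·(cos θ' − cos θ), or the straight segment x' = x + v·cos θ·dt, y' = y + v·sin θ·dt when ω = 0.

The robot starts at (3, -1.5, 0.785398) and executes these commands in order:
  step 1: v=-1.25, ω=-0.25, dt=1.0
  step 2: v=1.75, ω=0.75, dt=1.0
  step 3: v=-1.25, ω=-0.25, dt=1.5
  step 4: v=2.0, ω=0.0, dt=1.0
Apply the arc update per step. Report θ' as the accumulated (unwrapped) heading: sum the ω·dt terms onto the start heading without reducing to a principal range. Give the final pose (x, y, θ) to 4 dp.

step 1: θ'=0.5354 (R=5.0000) → pose (2.0154, -2.2648, 0.5354)
step 2: θ'=1.2854 (R=2.3333) → pose (3.0639, -0.9149, 1.2854)
step 3: θ'=0.9104 (R=5.0000) → pose (2.2149, -2.5744, 0.9104)
step 4: θ'=0.9104 (straight) → pose (3.4418, -0.9949, 0.9104)

(3.4418, -0.9949, 0.9104)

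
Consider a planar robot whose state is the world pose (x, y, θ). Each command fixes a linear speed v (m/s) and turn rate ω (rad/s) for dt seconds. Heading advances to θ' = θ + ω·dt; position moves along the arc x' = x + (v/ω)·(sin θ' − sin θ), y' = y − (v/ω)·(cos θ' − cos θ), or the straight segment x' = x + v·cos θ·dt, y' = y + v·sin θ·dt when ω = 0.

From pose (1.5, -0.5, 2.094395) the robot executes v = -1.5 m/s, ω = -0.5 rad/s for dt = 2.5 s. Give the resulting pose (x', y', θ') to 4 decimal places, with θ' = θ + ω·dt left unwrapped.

(1.1446, -3.9926, 0.8444)

θ' = 2.0944 + -0.5·2.5 = 0.8444
R = v/ω = -1.5/-0.5 = 3.0000
x' = 1.5 + 3.0000·(sin 0.8444 − sin 2.0944) = 1.1446
y' = -0.5 − 3.0000·(cos 0.8444 − cos 2.0944) = -3.9926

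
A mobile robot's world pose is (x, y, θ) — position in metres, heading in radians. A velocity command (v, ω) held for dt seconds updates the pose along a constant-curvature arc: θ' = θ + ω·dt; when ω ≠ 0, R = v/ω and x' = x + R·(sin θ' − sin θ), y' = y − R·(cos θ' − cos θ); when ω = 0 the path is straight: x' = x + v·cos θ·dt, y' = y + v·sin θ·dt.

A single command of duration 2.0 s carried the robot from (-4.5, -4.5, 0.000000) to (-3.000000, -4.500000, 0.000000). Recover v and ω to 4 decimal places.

Δθ = 0.000000 − 0.000000 = 0.000000
ω = Δθ/dt = 0.000000/2.0 = 0.0000
ω = 0 → v = (Δx·cos θ + Δy·sin θ)/dt = 0.7500

v = 0.7500, ω = 0.0000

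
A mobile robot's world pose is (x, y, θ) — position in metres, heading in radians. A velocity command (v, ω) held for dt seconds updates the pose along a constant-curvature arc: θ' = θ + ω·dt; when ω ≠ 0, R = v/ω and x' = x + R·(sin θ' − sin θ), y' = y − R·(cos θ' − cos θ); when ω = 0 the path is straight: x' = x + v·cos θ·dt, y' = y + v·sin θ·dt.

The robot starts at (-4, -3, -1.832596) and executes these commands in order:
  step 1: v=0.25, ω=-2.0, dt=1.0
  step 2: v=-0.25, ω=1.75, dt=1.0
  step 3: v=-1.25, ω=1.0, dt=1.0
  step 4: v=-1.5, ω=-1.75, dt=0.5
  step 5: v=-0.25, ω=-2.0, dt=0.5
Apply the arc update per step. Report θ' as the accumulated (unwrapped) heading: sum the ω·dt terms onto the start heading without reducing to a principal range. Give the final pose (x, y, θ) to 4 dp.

(-3.9146, -1.0243, -2.9576)

step 1: θ'=-3.8326 (R=-0.1250) → pose (-4.2004, -3.0640, -3.8326)
step 2: θ'=-2.0826 (R=-0.1429) → pose (-3.9848, -3.0239, -2.0826)
step 3: θ'=-1.0826 (R=-1.2500) → pose (-3.9707, -1.8254, -1.0826)
step 4: θ'=-1.9576 (R=0.8571) → pose (-4.0075, -1.1000, -1.9576)
step 5: θ'=-2.9576 (R=0.1250) → pose (-3.9146, -1.0243, -2.9576)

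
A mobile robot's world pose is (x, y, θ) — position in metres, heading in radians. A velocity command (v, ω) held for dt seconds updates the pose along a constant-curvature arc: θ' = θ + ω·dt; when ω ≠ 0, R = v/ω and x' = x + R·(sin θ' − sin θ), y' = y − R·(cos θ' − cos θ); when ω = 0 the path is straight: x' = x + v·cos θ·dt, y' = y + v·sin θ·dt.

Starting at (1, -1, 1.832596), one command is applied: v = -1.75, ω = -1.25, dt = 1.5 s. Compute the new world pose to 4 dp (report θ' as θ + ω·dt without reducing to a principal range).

θ' = 1.8326 + -1.25·1.5 = -0.0424
R = v/ω = -1.75/-1.25 = 1.4000
x' = 1 + 1.4000·(sin -0.0424 − sin 1.8326) = -0.4116
y' = -1 − 1.4000·(cos -0.0424 − cos 1.8326) = -2.7611

(-0.4116, -2.7611, -0.0424)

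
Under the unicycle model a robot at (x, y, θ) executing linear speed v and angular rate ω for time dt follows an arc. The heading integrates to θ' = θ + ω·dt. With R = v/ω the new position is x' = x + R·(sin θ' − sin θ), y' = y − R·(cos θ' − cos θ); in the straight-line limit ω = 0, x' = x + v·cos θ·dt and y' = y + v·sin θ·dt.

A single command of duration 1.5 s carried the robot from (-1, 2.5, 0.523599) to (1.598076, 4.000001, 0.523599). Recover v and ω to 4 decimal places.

v = 2.0000, ω = 0.0000

Δθ = 0.523599 − 0.523599 = 0.000000
ω = Δθ/dt = 0.000000/1.5 = 0.0000
ω = 0 → v = (Δx·cos θ + Δy·sin θ)/dt = 2.0000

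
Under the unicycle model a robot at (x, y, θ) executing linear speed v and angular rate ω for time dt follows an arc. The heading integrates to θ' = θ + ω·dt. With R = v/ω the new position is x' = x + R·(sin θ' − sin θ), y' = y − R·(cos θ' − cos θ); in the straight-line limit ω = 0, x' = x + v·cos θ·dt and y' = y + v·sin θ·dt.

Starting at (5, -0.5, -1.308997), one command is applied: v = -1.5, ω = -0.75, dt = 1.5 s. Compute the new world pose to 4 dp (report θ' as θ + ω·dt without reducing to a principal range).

(5.6318, 1.5375, -2.4340)

θ' = -1.3090 + -0.75·1.5 = -2.4340
R = v/ω = -1.5/-0.75 = 2.0000
x' = 5 + 2.0000·(sin -2.4340 − sin -1.3090) = 5.6318
y' = -0.5 − 2.0000·(cos -2.4340 − cos -1.3090) = 1.5375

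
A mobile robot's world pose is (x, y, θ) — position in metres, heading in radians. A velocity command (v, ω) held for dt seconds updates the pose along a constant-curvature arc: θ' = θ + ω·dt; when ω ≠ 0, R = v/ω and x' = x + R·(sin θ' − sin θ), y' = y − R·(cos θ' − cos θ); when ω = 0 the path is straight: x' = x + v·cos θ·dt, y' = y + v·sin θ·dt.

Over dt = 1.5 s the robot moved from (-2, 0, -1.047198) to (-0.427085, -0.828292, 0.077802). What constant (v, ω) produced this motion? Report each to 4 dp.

Δθ = 0.077802 − -1.047198 = 1.125000
ω = Δθ/dt = 1.125000/1.5 = 0.7500
R = Δx/(sin θ' − sin θ) = 1.6667
v = R·ω = 1.6667·0.7500 = 1.2500

v = 1.2500, ω = 0.7500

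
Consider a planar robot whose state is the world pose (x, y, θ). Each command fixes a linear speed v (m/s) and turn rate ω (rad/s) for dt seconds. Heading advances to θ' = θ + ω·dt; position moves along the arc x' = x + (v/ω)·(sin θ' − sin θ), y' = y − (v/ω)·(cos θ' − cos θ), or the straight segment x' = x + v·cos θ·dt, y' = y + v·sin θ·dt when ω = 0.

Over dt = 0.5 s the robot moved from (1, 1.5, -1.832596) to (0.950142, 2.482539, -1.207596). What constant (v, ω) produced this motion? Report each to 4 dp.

Δθ = -1.207596 − -1.832596 = 0.625000
ω = Δθ/dt = 0.625000/0.5 = 1.2500
R = −Δy/(cos θ' − cos θ) = -1.6000
v = R·ω = -1.6000·1.2500 = -2.0000

v = -2.0000, ω = 1.2500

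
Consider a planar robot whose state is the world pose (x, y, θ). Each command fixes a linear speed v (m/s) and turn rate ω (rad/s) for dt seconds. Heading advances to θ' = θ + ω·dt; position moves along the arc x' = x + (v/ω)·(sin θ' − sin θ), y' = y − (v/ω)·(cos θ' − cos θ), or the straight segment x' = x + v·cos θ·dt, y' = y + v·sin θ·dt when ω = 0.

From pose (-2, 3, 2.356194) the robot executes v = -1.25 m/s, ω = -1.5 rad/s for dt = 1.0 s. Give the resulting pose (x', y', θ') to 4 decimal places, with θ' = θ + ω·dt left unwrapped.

θ' = 2.3562 + -1.5·1.0 = 0.8562
R = v/ω = -1.25/-1.5 = 0.8333
x' = -2 + 0.8333·(sin 0.8562 − sin 2.3562) = -1.9598
y' = 3 − 0.8333·(cos 0.8562 − cos 2.3562) = 1.8646

(-1.9598, 1.8646, 0.8562)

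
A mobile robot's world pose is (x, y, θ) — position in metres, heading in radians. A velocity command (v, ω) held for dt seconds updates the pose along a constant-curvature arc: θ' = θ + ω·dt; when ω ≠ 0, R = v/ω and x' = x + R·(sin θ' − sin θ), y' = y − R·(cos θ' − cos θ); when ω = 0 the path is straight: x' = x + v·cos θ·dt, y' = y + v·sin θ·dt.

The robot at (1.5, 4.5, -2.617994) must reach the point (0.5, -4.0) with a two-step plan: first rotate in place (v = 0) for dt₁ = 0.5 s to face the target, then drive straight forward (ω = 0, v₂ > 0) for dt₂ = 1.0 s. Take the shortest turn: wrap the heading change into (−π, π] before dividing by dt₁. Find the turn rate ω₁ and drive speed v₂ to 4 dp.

heading to target = atan2(-4−4.5, 0.5−1.5) = -1.6879
Δθ = wrap(-1.6879 − -2.6180) = 0.9301; ω₁ = Δθ/dt₁ = 1.8602
distance = √((0.5−1.5)² + (-4−4.5)²) = 8.5586; v₂ = distance/dt₂ = 8.5586

ω₁ = 1.8602, v₂ = 8.5586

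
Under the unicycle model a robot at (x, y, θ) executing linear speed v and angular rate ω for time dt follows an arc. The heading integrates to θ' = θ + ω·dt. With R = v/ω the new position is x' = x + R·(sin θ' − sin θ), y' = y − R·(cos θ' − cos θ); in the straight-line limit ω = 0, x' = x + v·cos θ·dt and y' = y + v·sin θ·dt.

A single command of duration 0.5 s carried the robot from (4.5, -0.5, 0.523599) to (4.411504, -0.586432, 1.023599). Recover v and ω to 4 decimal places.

v = -0.2500, ω = 1.0000

Δθ = 1.023599 − 0.523599 = 0.500000
ω = Δθ/dt = 0.500000/0.5 = 1.0000
R = Δx/(sin θ' − sin θ) = -0.2500
v = R·ω = -0.2500·1.0000 = -0.2500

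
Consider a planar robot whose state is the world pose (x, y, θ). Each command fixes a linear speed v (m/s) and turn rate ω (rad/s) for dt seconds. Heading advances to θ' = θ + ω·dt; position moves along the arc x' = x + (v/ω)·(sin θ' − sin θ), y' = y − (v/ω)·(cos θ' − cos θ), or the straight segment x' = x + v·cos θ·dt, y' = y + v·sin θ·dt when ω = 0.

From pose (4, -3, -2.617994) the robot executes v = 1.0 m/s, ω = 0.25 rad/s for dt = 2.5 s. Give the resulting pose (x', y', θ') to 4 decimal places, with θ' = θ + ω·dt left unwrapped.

θ' = -2.6180 + 0.25·2.5 = -1.9930
R = v/ω = 1.0/0.25 = 4.0000
x' = 4 + 4.0000·(sin -1.9930 − sin -2.6180) = 2.3512
y' = -3 − 4.0000·(cos -1.9930 − cos -2.6180) = -4.8250

(2.3512, -4.8250, -1.9930)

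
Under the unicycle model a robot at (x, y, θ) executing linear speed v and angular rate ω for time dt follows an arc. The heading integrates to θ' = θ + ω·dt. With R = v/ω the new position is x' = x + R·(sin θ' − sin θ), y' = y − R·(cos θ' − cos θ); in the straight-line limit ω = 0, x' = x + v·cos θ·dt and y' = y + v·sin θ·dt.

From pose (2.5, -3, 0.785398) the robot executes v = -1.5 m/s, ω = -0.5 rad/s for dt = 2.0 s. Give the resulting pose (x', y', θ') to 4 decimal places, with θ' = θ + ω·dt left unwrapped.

(-0.2602, -3.8099, -0.2146)

θ' = 0.7854 + -0.5·2.0 = -0.2146
R = v/ω = -1.5/-0.5 = 3.0000
x' = 2.5 + 3.0000·(sin -0.2146 − sin 0.7854) = -0.2602
y' = -3 − 3.0000·(cos -0.2146 − cos 0.7854) = -3.8099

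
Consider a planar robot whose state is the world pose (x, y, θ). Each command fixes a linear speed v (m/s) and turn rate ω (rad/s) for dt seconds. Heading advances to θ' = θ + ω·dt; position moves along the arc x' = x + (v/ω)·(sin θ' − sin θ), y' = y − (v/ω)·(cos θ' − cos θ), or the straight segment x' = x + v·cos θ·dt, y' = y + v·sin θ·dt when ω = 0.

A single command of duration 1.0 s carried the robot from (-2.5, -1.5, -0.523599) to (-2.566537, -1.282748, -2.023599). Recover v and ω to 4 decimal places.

v = -0.2500, ω = -1.5000

Δθ = -2.023599 − -0.523599 = -1.500000
ω = Δθ/dt = -1.500000/1.0 = -1.5000
R = −Δy/(cos θ' − cos θ) = 0.1667
v = R·ω = 0.1667·-1.5000 = -0.2500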